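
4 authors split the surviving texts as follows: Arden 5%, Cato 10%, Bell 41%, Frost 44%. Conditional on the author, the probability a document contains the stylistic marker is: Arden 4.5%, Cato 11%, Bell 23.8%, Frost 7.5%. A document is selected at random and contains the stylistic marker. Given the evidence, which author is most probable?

Bell

Prior × likelihood for each hypothesis:
  Arden: 0.05 × 0.045 = 0.00225
  Cato: 0.1 × 0.11 = 0.011
  Bell: 0.41 × 0.238 = 0.09758
  Frost: 0.44 × 0.075 = 0.033
Total = 0.14383.
Largest term belongs to Bell, so Bell is most probable.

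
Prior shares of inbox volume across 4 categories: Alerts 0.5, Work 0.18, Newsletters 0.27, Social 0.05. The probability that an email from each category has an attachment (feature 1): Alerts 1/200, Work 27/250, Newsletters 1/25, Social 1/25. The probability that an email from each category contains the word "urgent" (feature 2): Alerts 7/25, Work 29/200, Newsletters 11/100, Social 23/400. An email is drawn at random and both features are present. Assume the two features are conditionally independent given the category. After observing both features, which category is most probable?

Unnormalized posteriors (prior × likelihood):
  Alerts: 0.5 × 0.005 × 0.28 = 0.0007
  Work: 0.18 × 0.108 × 0.145 = 0.0028188
  Newsletters: 0.27 × 0.04 × 0.11 = 0.001188
  Social: 0.05 × 0.04 × 0.0575 = 0.000115
Normalizing constant = 0.0048218.
Largest term belongs to Work, so Work is most probable.

Work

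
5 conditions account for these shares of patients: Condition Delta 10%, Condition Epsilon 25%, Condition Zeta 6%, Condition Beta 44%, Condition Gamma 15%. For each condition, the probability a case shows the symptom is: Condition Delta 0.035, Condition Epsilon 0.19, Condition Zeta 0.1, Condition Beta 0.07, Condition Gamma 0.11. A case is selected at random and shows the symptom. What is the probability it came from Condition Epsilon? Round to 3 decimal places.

Compute prior × likelihood for every hypothesis:
  Condition Delta: 0.1 × 0.035 = 0.0035
  Condition Epsilon: 0.25 × 0.19 = 0.0475
  Condition Zeta: 0.06 × 0.1 = 0.006
  Condition Beta: 0.44 × 0.07 = 0.0308
  Condition Gamma: 0.15 × 0.11 = 0.0165
Total = 0.1043.
P(Condition Epsilon | evidence) = 0.0475 / 0.1043 ≈ 0.455.

0.455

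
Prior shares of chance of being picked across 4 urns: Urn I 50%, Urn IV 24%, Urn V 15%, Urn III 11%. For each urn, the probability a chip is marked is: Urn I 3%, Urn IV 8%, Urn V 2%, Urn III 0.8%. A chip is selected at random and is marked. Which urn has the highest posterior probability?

Urn IV

Compute prior × likelihood for every hypothesis:
  Urn I: 0.5 × 0.03 = 0.015
  Urn IV: 0.24 × 0.08 = 0.0192
  Urn V: 0.15 × 0.02 = 0.003
  Urn III: 0.11 × 0.008 = 0.00088
Total = 0.03808.
Largest term belongs to Urn IV, so Urn IV is most probable.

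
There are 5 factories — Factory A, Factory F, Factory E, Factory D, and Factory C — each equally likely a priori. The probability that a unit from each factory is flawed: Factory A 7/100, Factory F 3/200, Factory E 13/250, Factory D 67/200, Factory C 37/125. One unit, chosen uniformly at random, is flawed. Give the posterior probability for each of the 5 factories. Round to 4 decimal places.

Factory A 0.0911, Factory F 0.0195, Factory E 0.0677, Factory D 0.4362, Factory C 0.3854

Since the prior is uniform, the posterior is proportional to the likelihood:
  Factory A: 0.07
  Factory F: 0.015
  Factory E: 0.052
  Factory D: 0.335
  Factory C: 0.296
Total = 0.768.
P(Factory A | flawed) = 0.07/0.768 ≈ 0.0911
P(Factory F | flawed) = 0.015/0.768 ≈ 0.0195
P(Factory E | flawed) = 0.052/0.768 ≈ 0.0677
P(Factory D | flawed) = 0.335/0.768 ≈ 0.4362
P(Factory C | flawed) = 0.296/0.768 ≈ 0.3854
(Check: 0.0911+0.0195+0.0677+0.4362+0.3854 = 0.9999.)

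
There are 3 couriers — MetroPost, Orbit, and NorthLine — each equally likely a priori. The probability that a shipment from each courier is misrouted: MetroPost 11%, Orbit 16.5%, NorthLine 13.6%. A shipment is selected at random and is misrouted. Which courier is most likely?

Orbit

With a uniform prior (1/3 each), posterior ∝ likelihood:
  MetroPost: 0.11
  Orbit: 0.165
  NorthLine: 0.136
Normalizing constant = 0.411.
Largest term belongs to Orbit, so Orbit is most probable.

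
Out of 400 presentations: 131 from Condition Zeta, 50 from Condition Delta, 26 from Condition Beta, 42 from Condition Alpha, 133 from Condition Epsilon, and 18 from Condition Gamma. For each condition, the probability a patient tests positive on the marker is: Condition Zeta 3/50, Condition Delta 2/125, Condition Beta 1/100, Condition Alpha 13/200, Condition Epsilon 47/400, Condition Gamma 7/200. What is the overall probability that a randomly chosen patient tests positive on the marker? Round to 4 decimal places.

Prior × likelihood for each hypothesis:
  Condition Zeta: 0.3275 × 0.06 = 0.01965
  Condition Delta: 0.125 × 0.016 = 0.002
  Condition Beta: 0.065 × 0.01 = 0.00065
  Condition Alpha: 0.105 × 0.065 = 0.006825
  Condition Epsilon: 0.3325 × 0.1175 = 0.03906875
  Condition Gamma: 0.045 × 0.035 = 0.001575
P(marker-positive) = 0.01965 + 0.002 + 0.00065 + 0.006825 + 0.03906875 + 0.001575 = 0.06976875 → 0.0698.

0.0698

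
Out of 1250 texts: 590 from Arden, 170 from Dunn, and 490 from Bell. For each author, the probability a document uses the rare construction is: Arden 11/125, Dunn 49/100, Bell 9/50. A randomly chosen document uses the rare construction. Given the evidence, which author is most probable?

Bell

Compute prior × likelihood for every hypothesis:
  Arden: 0.472 × 0.088 = 0.041536
  Dunn: 0.136 × 0.49 = 0.06664
  Bell: 0.392 × 0.18 = 0.07056
Sum = 0.178736.
Largest term belongs to Bell, so Bell is most probable.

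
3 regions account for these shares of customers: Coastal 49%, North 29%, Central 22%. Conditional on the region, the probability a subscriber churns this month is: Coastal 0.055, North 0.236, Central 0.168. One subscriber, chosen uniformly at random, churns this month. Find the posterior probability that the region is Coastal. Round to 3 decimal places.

Unnormalized posteriors (prior × likelihood):
  Coastal: 0.49 × 0.055 = 0.02695
  North: 0.29 × 0.236 = 0.06844
  Central: 0.22 × 0.168 = 0.03696
Sum = 0.13235.
P(Coastal | evidence) = 0.02695 / 0.13235 ≈ 0.204.

0.204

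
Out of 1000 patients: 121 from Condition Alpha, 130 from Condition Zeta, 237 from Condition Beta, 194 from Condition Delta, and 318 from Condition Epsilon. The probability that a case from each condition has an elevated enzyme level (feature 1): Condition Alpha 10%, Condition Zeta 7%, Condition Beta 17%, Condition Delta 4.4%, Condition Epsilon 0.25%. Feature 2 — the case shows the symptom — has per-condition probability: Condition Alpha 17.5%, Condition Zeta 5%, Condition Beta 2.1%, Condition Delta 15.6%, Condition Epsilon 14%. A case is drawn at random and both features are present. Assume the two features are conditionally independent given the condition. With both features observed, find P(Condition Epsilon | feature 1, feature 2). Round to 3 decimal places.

0.023

Unnormalized posteriors (prior × likelihood):
  Condition Alpha: 0.121 × 0.1 × 0.175 = 0.0021175
  Condition Zeta: 0.13 × 0.07 × 0.05 = 0.000455
  Condition Beta: 0.237 × 0.17 × 0.021 = 0.00084609
  Condition Delta: 0.194 × 0.044 × 0.156 = 0.001331616
  Condition Epsilon: 0.318 × 0.0025 × 0.14 = 0.0001113
Normalizing constant = 0.004861506.
P(Condition Epsilon | evidence) = 0.0001113 / 0.004861506 ≈ 0.023.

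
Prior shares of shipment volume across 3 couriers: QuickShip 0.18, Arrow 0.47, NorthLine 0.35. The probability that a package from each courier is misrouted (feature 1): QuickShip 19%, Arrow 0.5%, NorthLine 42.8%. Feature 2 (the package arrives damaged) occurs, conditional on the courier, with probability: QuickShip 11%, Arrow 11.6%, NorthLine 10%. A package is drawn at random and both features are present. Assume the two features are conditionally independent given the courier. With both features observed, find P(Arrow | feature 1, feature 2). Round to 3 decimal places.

Prior × likelihood for each hypothesis:
  QuickShip: 0.18 × 0.19 × 0.11 = 0.003762
  Arrow: 0.47 × 0.005 × 0.116 = 0.0002726
  NorthLine: 0.35 × 0.428 × 0.1 = 0.01498
Normalizing constant = 0.0190146.
P(Arrow | evidence) = 0.0002726 / 0.0190146 ≈ 0.014.

0.014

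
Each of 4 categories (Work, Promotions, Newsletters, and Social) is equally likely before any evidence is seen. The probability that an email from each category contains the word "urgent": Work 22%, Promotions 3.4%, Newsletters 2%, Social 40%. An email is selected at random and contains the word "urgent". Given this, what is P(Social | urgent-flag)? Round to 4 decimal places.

Since the prior is uniform, the posterior is proportional to the likelihood:
  Work: 0.22
  Promotions: 0.034
  Newsletters: 0.02
  Social: 0.4
Total = 0.674.
P(Social | evidence) = 0.4 / 0.674 ≈ 0.5935.

0.5935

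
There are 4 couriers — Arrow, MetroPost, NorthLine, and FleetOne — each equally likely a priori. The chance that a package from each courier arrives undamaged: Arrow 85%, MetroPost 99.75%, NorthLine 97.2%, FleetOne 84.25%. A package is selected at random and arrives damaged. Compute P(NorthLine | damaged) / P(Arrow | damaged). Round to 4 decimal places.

Taking complements, P(damaged | each) = Arrow 0.15, MetroPost 0.0025, NorthLine 0.028, FleetOne 0.1575.
With a uniform prior (1/4 each), posterior ∝ likelihood:
  Arrow: 0.15
  MetroPost: 0.0025
  NorthLine: 0.028
  FleetOne: 0.1575
Total = 0.338.
The ratio is 0.028 / 0.15 (the normalizer cancels) = 0.1867.

0.1867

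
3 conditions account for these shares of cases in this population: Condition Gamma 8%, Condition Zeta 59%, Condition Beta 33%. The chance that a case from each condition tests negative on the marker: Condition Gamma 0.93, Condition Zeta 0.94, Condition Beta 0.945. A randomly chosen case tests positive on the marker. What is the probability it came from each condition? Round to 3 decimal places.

Condition Gamma 0.095, Condition Zeta 0.598, Condition Beta 0.307

Taking complements, P(marker-positive | each) = Condition Gamma 0.07, Condition Zeta 0.06, Condition Beta 0.055.
By Bayes' rule, posterior ∝ prior × likelihood:
  Condition Gamma: 0.08 × 0.07 = 0.0056
  Condition Zeta: 0.59 × 0.06 = 0.0354
  Condition Beta: 0.33 × 0.055 = 0.01815
Sum = 0.05915.
P(Condition Gamma | marker-positive) = 0.0056/0.05915 ≈ 0.095
P(Condition Zeta | marker-positive) = 0.0354/0.05915 ≈ 0.598
P(Condition Beta | marker-positive) = 0.01815/0.05915 ≈ 0.307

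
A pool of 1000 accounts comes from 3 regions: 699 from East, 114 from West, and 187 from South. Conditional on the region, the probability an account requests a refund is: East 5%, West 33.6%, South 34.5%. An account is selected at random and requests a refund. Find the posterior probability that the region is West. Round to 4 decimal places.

Compute prior × likelihood for every hypothesis:
  East: 0.699 × 0.05 = 0.03495
  West: 0.114 × 0.336 = 0.038304
  South: 0.187 × 0.345 = 0.064515
Sum = 0.137769.
P(West | evidence) = 0.038304 / 0.137769 ≈ 0.2780.

0.2780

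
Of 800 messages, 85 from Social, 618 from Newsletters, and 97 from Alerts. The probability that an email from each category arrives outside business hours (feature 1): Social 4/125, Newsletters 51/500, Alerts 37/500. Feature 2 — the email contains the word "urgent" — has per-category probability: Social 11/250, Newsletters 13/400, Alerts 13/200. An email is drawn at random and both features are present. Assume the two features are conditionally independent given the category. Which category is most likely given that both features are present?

Unnormalized posteriors (prior × likelihood):
  Social: 0.10625 × 0.032 × 0.044 = 0.0001496
  Newsletters: 0.7725 × 0.102 × 0.0325 = 0.0025608375
  Alerts: 0.12125 × 0.074 × 0.065 = 0.0005832125
Normalizing constant = 0.00329365.
Largest term belongs to Newsletters, so Newsletters is most probable.

Newsletters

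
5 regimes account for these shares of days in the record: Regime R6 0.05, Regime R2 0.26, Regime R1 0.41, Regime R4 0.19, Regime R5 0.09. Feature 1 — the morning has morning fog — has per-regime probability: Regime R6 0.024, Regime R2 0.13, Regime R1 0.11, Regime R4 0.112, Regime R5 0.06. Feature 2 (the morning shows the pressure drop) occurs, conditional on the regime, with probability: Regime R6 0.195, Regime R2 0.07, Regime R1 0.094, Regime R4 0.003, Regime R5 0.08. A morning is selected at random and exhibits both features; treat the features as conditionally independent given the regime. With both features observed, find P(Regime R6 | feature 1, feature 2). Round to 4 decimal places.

Compute prior × likelihood for every hypothesis:
  Regime R6: 0.05 × 0.024 × 0.195 = 0.000234
  Regime R2: 0.26 × 0.13 × 0.07 = 0.002366
  Regime R1: 0.41 × 0.11 × 0.094 = 0.0042394
  Regime R4: 0.19 × 0.112 × 0.003 = 0.00006384
  Regime R5: 0.09 × 0.06 × 0.08 = 0.000432
Total = 0.00733524.
P(Regime R6 | evidence) = 0.000234 / 0.00733524 ≈ 0.0319.

0.0319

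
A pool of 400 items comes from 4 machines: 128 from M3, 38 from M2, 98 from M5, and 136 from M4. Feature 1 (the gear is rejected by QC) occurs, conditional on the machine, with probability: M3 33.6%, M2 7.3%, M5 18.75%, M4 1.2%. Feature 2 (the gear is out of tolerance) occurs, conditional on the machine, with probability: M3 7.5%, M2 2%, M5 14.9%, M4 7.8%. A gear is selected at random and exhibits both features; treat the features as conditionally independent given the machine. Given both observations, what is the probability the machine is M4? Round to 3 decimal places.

By Bayes' rule, posterior ∝ prior × likelihood:
  M3: 0.32 × 0.336 × 0.075 = 0.008064
  M2: 0.095 × 0.073 × 0.02 = 0.0001387
  M5: 0.245 × 0.1875 × 0.149 = 0.0068446875
  M4: 0.34 × 0.012 × 0.078 = 0.00031824
Total = 0.0153656275.
P(M4 | evidence) = 0.00031824 / 0.0153656275 ≈ 0.021.

0.021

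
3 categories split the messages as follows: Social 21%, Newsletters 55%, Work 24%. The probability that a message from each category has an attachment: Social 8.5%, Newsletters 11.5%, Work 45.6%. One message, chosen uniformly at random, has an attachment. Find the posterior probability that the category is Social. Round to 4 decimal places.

0.0937

Unnormalized posteriors (prior × likelihood):
  Social: 0.21 × 0.085 = 0.01785
  Newsletters: 0.55 × 0.115 = 0.06325
  Work: 0.24 × 0.456 = 0.10944
Total = 0.19054.
P(Social | evidence) = 0.01785 / 0.19054 ≈ 0.0937.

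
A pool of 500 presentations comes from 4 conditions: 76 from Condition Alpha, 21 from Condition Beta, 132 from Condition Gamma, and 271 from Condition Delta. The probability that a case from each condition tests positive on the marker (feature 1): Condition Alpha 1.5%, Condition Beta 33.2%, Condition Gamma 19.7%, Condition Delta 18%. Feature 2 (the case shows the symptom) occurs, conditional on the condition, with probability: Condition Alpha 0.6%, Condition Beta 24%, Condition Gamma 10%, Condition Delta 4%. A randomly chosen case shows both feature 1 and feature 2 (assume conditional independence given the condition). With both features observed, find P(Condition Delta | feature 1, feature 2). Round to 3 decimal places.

0.313

Prior × likelihood for each hypothesis:
  Condition Alpha: 0.152 × 0.015 × 0.006 = 0.00001368
  Condition Beta: 0.042 × 0.332 × 0.24 = 0.00334656
  Condition Gamma: 0.264 × 0.197 × 0.1 = 0.0052008
  Condition Delta: 0.542 × 0.18 × 0.04 = 0.0039024
Normalizing constant = 0.01246344.
P(Condition Delta | evidence) = 0.0039024 / 0.01246344 ≈ 0.313.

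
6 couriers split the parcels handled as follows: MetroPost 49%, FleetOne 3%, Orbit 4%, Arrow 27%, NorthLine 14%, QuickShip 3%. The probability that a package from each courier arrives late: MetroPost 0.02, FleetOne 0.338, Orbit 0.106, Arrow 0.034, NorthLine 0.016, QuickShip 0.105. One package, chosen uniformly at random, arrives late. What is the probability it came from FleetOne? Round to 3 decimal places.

0.262

Unnormalized posteriors (prior × likelihood):
  MetroPost: 0.49 × 0.02 = 0.0098
  FleetOne: 0.03 × 0.338 = 0.01014
  Orbit: 0.04 × 0.106 = 0.00424
  Arrow: 0.27 × 0.034 = 0.00918
  NorthLine: 0.14 × 0.016 = 0.00224
  QuickShip: 0.03 × 0.105 = 0.00315
Normalizing constant = 0.03875.
P(FleetOne | evidence) = 0.01014 / 0.03875 ≈ 0.262.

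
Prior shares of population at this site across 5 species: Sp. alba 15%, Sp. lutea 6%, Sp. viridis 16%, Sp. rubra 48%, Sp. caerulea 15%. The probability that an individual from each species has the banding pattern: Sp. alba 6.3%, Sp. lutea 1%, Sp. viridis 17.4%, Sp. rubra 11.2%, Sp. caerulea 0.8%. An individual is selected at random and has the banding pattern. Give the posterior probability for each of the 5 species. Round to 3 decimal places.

Sp. alba 0.102, Sp. lutea 0.006, Sp. viridis 0.300, Sp. rubra 0.579, Sp. caerulea 0.013

Prior × likelihood for each hypothesis:
  Sp. alba: 0.15 × 0.063 = 0.00945
  Sp. lutea: 0.06 × 0.01 = 0.0006
  Sp. viridis: 0.16 × 0.174 = 0.02784
  Sp. rubra: 0.48 × 0.112 = 0.05376
  Sp. caerulea: 0.15 × 0.008 = 0.0012
Normalizing constant = 0.09285.
P(Sp. alba | banded) = 0.00945/0.09285 ≈ 0.102
P(Sp. lutea | banded) = 0.0006/0.09285 ≈ 0.006
P(Sp. viridis | banded) = 0.02784/0.09285 ≈ 0.300
P(Sp. rubra | banded) = 0.05376/0.09285 ≈ 0.579
P(Sp. caerulea | banded) = 0.0012/0.09285 ≈ 0.013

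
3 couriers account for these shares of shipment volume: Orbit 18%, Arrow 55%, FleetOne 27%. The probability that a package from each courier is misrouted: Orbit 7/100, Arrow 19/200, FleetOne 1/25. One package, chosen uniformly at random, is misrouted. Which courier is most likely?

Compute prior × likelihood for every hypothesis:
  Orbit: 0.18 × 0.07 = 0.0126
  Arrow: 0.55 × 0.095 = 0.05225
  FleetOne: 0.27 × 0.04 = 0.0108
Normalizing constant = 0.07565.
Largest term belongs to Arrow, so Arrow is most probable.

Arrow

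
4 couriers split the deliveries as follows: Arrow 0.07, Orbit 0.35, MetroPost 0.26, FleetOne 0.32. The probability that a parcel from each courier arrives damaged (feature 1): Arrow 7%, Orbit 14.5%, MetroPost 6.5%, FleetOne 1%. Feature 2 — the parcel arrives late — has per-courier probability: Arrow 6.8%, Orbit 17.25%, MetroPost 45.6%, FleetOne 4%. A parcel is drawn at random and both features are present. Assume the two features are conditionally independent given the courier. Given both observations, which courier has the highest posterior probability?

Prior × likelihood for each hypothesis:
  Arrow: 0.07 × 0.07 × 0.068 = 0.0003332
  Orbit: 0.35 × 0.145 × 0.1725 = 0.008754375
  MetroPost: 0.26 × 0.065 × 0.456 = 0.0077064
  FleetOne: 0.32 × 0.01 × 0.04 = 0.000128
Sum = 0.016921975.
Largest term belongs to Orbit, so Orbit is most probable.

Orbit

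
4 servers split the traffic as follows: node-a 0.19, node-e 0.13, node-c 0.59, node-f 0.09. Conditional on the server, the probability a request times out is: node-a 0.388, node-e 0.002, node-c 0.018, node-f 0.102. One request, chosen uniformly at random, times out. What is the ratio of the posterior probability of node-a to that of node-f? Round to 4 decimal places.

Prior × likelihood for each hypothesis:
  node-a: 0.19 × 0.388 = 0.07372
  node-e: 0.13 × 0.002 = 0.00026
  node-c: 0.59 × 0.018 = 0.01062
  node-f: 0.09 × 0.102 = 0.00918
Normalizing constant = 0.09378.
The ratio is 0.07372 / 0.00918 (the normalizer cancels) = 8.0305.

8.0305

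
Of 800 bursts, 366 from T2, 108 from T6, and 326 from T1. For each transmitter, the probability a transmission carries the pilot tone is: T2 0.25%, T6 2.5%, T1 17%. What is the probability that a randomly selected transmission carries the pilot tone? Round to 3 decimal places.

0.074

By Bayes' rule, posterior ∝ prior × likelihood:
  T2: 0.4575 × 0.0025 = 0.00114375
  T6: 0.135 × 0.025 = 0.003375
  T1: 0.4075 × 0.17 = 0.069275
P(pilot) = 0.00114375 + 0.003375 + 0.069275 = 0.07379375 → 0.074.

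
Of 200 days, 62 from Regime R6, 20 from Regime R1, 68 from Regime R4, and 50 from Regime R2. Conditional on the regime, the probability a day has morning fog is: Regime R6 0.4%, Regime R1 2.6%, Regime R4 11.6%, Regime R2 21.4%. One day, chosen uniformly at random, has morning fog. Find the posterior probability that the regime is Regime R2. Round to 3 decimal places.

Unnormalized posteriors (prior × likelihood):
  Regime R6: 0.31 × 0.004 = 0.00124
  Regime R1: 0.1 × 0.026 = 0.0026
  Regime R4: 0.34 × 0.116 = 0.03944
  Regime R2: 0.25 × 0.214 = 0.0535
Total = 0.09678.
P(Regime R2 | evidence) = 0.0535 / 0.09678 ≈ 0.553.

0.553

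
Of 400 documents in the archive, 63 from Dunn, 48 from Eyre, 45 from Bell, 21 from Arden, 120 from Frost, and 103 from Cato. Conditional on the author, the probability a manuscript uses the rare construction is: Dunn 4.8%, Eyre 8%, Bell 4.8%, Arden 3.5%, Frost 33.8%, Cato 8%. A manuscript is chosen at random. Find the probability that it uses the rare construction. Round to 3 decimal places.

0.146

Compute prior × likelihood for every hypothesis:
  Dunn: 0.1575 × 0.048 = 0.00756
  Eyre: 0.12 × 0.08 = 0.0096
  Bell: 0.1125 × 0.048 = 0.0054
  Arden: 0.0525 × 0.035 = 0.0018375
  Frost: 0.3 × 0.338 = 0.1014
  Cato: 0.2575 × 0.08 = 0.0206
P(rare-form) = 0.00756 + 0.0096 + 0.0054 + 0.0018375 + 0.1014 + 0.0206 = 0.1463975 → 0.146.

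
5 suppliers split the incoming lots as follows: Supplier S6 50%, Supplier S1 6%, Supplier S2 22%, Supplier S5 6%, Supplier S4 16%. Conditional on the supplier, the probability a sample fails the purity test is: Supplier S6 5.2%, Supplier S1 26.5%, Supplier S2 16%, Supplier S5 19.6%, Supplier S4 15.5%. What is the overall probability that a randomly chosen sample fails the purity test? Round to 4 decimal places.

0.1137

Compute prior × likelihood for every hypothesis:
  Supplier S6: 0.5 × 0.052 = 0.026
  Supplier S1: 0.06 × 0.265 = 0.0159
  Supplier S2: 0.22 × 0.16 = 0.0352
  Supplier S5: 0.06 × 0.196 = 0.01176
  Supplier S4: 0.16 × 0.155 = 0.0248
P(off-spec) = 0.026 + 0.0159 + 0.0352 + 0.01176 + 0.0248 = 0.11366 → 0.1137.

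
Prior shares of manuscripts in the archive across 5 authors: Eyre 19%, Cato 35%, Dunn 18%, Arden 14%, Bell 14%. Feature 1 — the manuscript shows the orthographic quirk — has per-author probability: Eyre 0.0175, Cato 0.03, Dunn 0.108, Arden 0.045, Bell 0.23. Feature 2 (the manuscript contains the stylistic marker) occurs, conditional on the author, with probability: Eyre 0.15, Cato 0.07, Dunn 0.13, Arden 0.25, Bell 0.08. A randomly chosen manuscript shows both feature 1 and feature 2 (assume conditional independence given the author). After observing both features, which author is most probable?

Prior × likelihood for each hypothesis:
  Eyre: 0.19 × 0.0175 × 0.15 = 0.00049875
  Cato: 0.35 × 0.03 × 0.07 = 0.000735
  Dunn: 0.18 × 0.108 × 0.13 = 0.0025272
  Arden: 0.14 × 0.045 × 0.25 = 0.001575
  Bell: 0.14 × 0.23 × 0.08 = 0.002576
Total = 0.00791195.
Largest term belongs to Bell, so Bell is most probable.

Bell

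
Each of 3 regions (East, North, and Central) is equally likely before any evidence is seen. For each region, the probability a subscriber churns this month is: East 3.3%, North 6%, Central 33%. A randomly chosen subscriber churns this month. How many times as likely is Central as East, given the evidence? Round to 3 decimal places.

Since the prior is uniform, the posterior is proportional to the likelihood:
  East: 0.033
  North: 0.06
  Central: 0.33
Sum = 0.423.
The ratio is 0.33 / 0.033 (the normalizer cancels) = 10.000.

10.000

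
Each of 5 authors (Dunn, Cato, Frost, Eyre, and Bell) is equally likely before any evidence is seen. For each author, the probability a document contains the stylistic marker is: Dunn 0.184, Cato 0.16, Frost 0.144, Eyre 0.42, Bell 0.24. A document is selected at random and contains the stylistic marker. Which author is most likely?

With a uniform prior (1/5 each), posterior ∝ likelihood:
  Dunn: 0.184
  Cato: 0.16
  Frost: 0.144
  Eyre: 0.42
  Bell: 0.24
Total = 1.148.
Largest term belongs to Eyre, so Eyre is most probable.

Eyre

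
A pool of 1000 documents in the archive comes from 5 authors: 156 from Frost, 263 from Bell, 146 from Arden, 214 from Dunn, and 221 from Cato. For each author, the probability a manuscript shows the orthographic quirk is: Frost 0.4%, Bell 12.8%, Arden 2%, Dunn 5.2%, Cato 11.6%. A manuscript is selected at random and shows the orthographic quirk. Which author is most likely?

By Bayes' rule, posterior ∝ prior × likelihood:
  Frost: 0.156 × 0.004 = 0.000624
  Bell: 0.263 × 0.128 = 0.033664
  Arden: 0.146 × 0.02 = 0.00292
  Dunn: 0.214 × 0.052 = 0.011128
  Cato: 0.221 × 0.116 = 0.025636
Total = 0.073972.
Largest term belongs to Bell, so Bell is most probable.

Bell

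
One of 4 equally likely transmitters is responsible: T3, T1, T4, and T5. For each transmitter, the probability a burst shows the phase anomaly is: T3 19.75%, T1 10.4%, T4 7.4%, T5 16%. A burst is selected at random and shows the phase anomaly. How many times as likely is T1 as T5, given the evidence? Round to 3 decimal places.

0.650

Since the prior is uniform, the posterior is proportional to the likelihood:
  T3: 0.1975
  T1: 0.104
  T4: 0.074
  T5: 0.16
Total = 0.5355.
The ratio is 0.104 / 0.16 (the normalizer cancels) = 0.650.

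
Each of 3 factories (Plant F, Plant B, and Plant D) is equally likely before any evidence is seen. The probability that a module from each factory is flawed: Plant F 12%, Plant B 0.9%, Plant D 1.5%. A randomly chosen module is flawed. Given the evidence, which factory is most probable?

Since the prior is uniform, the posterior is proportional to the likelihood:
  Plant F: 0.12
  Plant B: 0.009
  Plant D: 0.015
Total = 0.144.
Largest term belongs to Plant F, so Plant F is most probable.

Plant F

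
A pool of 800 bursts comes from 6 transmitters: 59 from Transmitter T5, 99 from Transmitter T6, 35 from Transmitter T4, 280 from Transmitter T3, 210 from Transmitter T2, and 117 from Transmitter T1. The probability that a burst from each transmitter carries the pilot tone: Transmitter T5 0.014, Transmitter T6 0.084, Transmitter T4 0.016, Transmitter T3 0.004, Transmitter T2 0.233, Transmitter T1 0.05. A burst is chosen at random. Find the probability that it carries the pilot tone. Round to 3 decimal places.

Unnormalized posteriors (prior × likelihood):
  Transmitter T5: 0.07375 × 0.014 = 0.0010325
  Transmitter T6: 0.12375 × 0.084 = 0.010395
  Transmitter T4: 0.04375 × 0.016 = 0.0007
  Transmitter T3: 0.35 × 0.004 = 0.0014
  Transmitter T2: 0.2625 × 0.233 = 0.0611625
  Transmitter T1: 0.14625 × 0.05 = 0.0073125
P(pilot) = 0.0010325 + 0.010395 + 0.0007 + 0.0014 + 0.0611625 + 0.0073125 = 0.0820025 → 0.082.

0.082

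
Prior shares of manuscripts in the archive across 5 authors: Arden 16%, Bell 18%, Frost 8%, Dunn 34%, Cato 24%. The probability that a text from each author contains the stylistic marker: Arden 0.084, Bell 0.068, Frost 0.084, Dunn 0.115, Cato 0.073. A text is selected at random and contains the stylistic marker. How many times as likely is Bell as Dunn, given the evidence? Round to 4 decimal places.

Unnormalized posteriors (prior × likelihood):
  Arden: 0.16 × 0.084 = 0.01344
  Bell: 0.18 × 0.068 = 0.01224
  Frost: 0.08 × 0.084 = 0.00672
  Dunn: 0.34 × 0.115 = 0.0391
  Cato: 0.24 × 0.073 = 0.01752
Total = 0.08902.
The ratio is 0.01224 / 0.0391 (the normalizer cancels) = 0.3130.

0.3130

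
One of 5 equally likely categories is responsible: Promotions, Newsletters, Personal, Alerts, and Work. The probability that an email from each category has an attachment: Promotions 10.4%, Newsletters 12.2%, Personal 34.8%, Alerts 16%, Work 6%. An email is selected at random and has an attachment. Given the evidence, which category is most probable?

Since the prior is uniform, the posterior is proportional to the likelihood:
  Promotions: 0.104
  Newsletters: 0.122
  Personal: 0.348
  Alerts: 0.16
  Work: 0.06
Normalizing constant = 0.794.
Largest term belongs to Personal, so Personal is most probable.

Personal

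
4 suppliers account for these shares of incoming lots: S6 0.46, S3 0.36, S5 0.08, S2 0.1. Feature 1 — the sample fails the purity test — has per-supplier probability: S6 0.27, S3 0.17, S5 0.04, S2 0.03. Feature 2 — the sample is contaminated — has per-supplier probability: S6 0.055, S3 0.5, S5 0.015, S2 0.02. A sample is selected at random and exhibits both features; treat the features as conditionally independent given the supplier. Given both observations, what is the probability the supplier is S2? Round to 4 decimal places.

0.0016

By Bayes' rule, posterior ∝ prior × likelihood:
  S6: 0.46 × 0.27 × 0.055 = 0.006831
  S3: 0.36 × 0.17 × 0.5 = 0.0306
  S5: 0.08 × 0.04 × 0.015 = 0.000048
  S2: 0.1 × 0.03 × 0.02 = 0.00006
Sum = 0.037539.
P(S2 | evidence) = 0.00006 / 0.037539 ≈ 0.0016.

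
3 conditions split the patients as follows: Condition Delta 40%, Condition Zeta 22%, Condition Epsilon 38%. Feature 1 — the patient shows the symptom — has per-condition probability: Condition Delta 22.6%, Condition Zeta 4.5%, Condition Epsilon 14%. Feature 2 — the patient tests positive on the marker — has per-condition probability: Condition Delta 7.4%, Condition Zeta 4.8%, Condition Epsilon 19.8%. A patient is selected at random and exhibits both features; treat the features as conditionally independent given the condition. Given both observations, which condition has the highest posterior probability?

Condition Epsilon

Compute prior × likelihood for every hypothesis:
  Condition Delta: 0.4 × 0.226 × 0.074 = 0.0066896
  Condition Zeta: 0.22 × 0.045 × 0.048 = 0.0004752
  Condition Epsilon: 0.38 × 0.14 × 0.198 = 0.0105336
Normalizing constant = 0.0176984.
Largest term belongs to Condition Epsilon, so Condition Epsilon is most probable.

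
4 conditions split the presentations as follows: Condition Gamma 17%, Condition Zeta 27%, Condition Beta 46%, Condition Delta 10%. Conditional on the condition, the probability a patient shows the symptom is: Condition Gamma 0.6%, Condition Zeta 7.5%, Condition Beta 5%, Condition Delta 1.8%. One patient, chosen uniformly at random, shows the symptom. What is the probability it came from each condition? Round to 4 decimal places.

Unnormalized posteriors (prior × likelihood):
  Condition Gamma: 0.17 × 0.006 = 0.00102
  Condition Zeta: 0.27 × 0.075 = 0.02025
  Condition Beta: 0.46 × 0.05 = 0.023
  Condition Delta: 0.1 × 0.018 = 0.0018
Sum = 0.04607.
P(Condition Gamma | symptomatic) = 0.00102/0.04607 ≈ 0.0221
P(Condition Zeta | symptomatic) = 0.02025/0.04607 ≈ 0.4395
P(Condition Beta | symptomatic) = 0.023/0.04607 ≈ 0.4992
P(Condition Delta | symptomatic) = 0.0018/0.04607 ≈ 0.0391
(Check: 0.0221+0.4395+0.4992+0.0391 = 0.9999.)

Condition Gamma 0.0221, Condition Zeta 0.4395, Condition Beta 0.4992, Condition Delta 0.0391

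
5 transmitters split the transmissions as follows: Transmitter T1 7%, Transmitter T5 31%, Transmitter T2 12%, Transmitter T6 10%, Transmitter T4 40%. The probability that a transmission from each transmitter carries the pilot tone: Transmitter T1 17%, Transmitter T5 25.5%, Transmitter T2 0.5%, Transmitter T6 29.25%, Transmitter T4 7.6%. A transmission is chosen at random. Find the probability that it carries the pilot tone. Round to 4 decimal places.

0.1512

By Bayes' rule, posterior ∝ prior × likelihood:
  Transmitter T1: 0.07 × 0.17 = 0.0119
  Transmitter T5: 0.31 × 0.255 = 0.07905
  Transmitter T2: 0.12 × 0.005 = 0.0006
  Transmitter T6: 0.1 × 0.2925 = 0.02925
  Transmitter T4: 0.4 × 0.076 = 0.0304
P(pilot) = 0.0119 + 0.07905 + 0.0006 + 0.02925 + 0.0304 = 0.1512 → 0.1512.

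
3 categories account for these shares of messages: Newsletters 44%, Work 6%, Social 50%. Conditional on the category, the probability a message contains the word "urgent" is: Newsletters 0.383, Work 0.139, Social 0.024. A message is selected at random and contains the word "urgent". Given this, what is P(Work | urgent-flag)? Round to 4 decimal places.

Compute prior × likelihood for every hypothesis:
  Newsletters: 0.44 × 0.383 = 0.16852
  Work: 0.06 × 0.139 = 0.00834
  Social: 0.5 × 0.024 = 0.012
Normalizing constant = 0.18886.
P(Work | evidence) = 0.00834 / 0.18886 ≈ 0.0442.

0.0442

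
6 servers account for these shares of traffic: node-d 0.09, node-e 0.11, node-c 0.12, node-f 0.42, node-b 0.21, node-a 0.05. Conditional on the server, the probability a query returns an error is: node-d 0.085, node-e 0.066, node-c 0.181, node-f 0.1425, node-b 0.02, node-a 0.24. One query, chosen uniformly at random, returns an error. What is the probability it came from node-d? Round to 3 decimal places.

By Bayes' rule, posterior ∝ prior × likelihood:
  node-d: 0.09 × 0.085 = 0.00765
  node-e: 0.11 × 0.066 = 0.00726
  node-c: 0.12 × 0.181 = 0.02172
  node-f: 0.42 × 0.1425 = 0.05985
  node-b: 0.21 × 0.02 = 0.0042
  node-a: 0.05 × 0.24 = 0.012
Sum = 0.11268.
P(node-d | evidence) = 0.00765 / 0.11268 ≈ 0.068.

0.068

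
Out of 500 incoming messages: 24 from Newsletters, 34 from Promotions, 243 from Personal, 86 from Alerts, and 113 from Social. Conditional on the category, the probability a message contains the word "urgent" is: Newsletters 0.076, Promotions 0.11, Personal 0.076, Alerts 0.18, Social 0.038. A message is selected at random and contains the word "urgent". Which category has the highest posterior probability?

Prior × likelihood for each hypothesis:
  Newsletters: 0.048 × 0.076 = 0.003648
  Promotions: 0.068 × 0.11 = 0.00748
  Personal: 0.486 × 0.076 = 0.036936
  Alerts: 0.172 × 0.18 = 0.03096
  Social: 0.226 × 0.038 = 0.008588
Total = 0.087612.
Largest term belongs to Personal, so Personal is most probable.

Personal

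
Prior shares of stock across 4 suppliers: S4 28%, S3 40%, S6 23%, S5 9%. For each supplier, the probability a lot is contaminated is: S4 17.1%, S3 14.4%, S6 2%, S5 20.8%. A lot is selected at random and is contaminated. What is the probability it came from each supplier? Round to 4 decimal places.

Unnormalized posteriors (prior × likelihood):
  S4: 0.28 × 0.171 = 0.04788
  S3: 0.4 × 0.144 = 0.0576
  S6: 0.23 × 0.02 = 0.0046
  S5: 0.09 × 0.208 = 0.01872
Normalizing constant = 0.1288.
P(S4 | contaminated) = 0.04788/0.1288 ≈ 0.3717
P(S3 | contaminated) = 0.0576/0.1288 ≈ 0.4472
P(S6 | contaminated) = 0.0046/0.1288 ≈ 0.0357
P(S5 | contaminated) = 0.01872/0.1288 ≈ 0.1453
(Check: 0.3717+0.4472+0.0357+0.1453 = 0.9999.)

S4 0.3717, S3 0.4472, S6 0.0357, S5 0.1453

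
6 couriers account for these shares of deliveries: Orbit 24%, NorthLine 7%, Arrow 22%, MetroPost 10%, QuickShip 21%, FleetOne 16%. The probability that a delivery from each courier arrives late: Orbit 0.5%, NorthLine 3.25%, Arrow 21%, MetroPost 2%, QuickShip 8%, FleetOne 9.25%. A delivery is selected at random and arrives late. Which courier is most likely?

Unnormalized posteriors (prior × likelihood):
  Orbit: 0.24 × 0.005 = 0.0012
  NorthLine: 0.07 × 0.0325 = 0.002275
  Arrow: 0.22 × 0.21 = 0.0462
  MetroPost: 0.1 × 0.02 = 0.002
  QuickShip: 0.21 × 0.08 = 0.0168
  FleetOne: 0.16 × 0.0925 = 0.0148
Total = 0.083275.
Largest term belongs to Arrow, so Arrow is most probable.

Arrow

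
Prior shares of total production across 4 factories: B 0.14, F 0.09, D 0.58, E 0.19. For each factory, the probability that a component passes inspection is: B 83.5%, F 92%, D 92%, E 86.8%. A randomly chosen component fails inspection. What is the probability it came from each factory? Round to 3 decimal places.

Taking complements, P(nonconforming | each) = B 0.165, F 0.08, D 0.08, E 0.132.
By Bayes' rule, posterior ∝ prior × likelihood:
  B: 0.14 × 0.165 = 0.0231
  F: 0.09 × 0.08 = 0.0072
  D: 0.58 × 0.08 = 0.0464
  E: 0.19 × 0.132 = 0.02508
Normalizing constant = 0.10178.
P(B | nonconforming) = 0.0231/0.10178 ≈ 0.227
P(F | nonconforming) = 0.0072/0.10178 ≈ 0.071
P(D | nonconforming) = 0.0464/0.10178 ≈ 0.456
P(E | nonconforming) = 0.02508/0.10178 ≈ 0.246

B 0.227, F 0.071, D 0.456, E 0.246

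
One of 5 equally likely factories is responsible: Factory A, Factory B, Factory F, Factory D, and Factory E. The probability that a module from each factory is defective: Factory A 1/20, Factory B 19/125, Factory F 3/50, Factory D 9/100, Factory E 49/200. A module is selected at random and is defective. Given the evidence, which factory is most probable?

Factory E

With a uniform prior (1/5 each), posterior ∝ likelihood:
  Factory A: 0.05
  Factory B: 0.152
  Factory F: 0.06
  Factory D: 0.09
  Factory E: 0.245
Sum = 0.597.
Largest term belongs to Factory E, so Factory E is most probable.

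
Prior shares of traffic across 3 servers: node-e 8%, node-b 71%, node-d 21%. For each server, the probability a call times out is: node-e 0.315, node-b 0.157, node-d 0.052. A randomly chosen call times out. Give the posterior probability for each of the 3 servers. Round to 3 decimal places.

node-e 0.171, node-b 0.755, node-d 0.074

Compute prior × likelihood for every hypothesis:
  node-e: 0.08 × 0.315 = 0.0252
  node-b: 0.71 × 0.157 = 0.11147
  node-d: 0.21 × 0.052 = 0.01092
Normalizing constant = 0.14759.
P(node-e | timeout) = 0.0252/0.14759 ≈ 0.171
P(node-b | timeout) = 0.11147/0.14759 ≈ 0.755
P(node-d | timeout) = 0.01092/0.14759 ≈ 0.074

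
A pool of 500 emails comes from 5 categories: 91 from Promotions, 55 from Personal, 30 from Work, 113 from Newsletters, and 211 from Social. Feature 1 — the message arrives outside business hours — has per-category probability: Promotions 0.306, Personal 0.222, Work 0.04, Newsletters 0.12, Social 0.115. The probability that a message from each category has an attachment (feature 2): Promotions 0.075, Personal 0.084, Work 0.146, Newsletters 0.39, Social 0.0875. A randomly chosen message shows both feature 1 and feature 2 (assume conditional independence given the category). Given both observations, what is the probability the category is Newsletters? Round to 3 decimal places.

Prior × likelihood for each hypothesis:
  Promotions: 0.182 × 0.306 × 0.075 = 0.0041769
  Personal: 0.11 × 0.222 × 0.084 = 0.00205128
  Work: 0.06 × 0.04 × 0.146 = 0.0003504
  Newsletters: 0.226 × 0.12 × 0.39 = 0.0105768
  Social: 0.422 × 0.115 × 0.0875 = 0.004246375
Normalizing constant = 0.021401755.
P(Newsletters | evidence) = 0.0105768 / 0.021401755 ≈ 0.494.

0.494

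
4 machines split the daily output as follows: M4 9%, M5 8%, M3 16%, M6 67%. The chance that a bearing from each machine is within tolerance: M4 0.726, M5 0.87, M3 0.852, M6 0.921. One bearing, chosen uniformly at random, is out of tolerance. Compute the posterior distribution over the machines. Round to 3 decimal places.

M4 0.221, M5 0.093, M3 0.212, M6 0.474

Taking complements, P(oversize | each) = M4 0.274, M5 0.13, M3 0.148, M6 0.079.
Unnormalized posteriors (prior × likelihood):
  M4: 0.09 × 0.274 = 0.02466
  M5: 0.08 × 0.13 = 0.0104
  M3: 0.16 × 0.148 = 0.02368
  M6: 0.67 × 0.079 = 0.05293
Normalizing constant = 0.11167.
P(M4 | oversize) = 0.02466/0.11167 ≈ 0.221
P(M5 | oversize) = 0.0104/0.11167 ≈ 0.093
P(M3 | oversize) = 0.02368/0.11167 ≈ 0.212
P(M6 | oversize) = 0.05293/0.11167 ≈ 0.474
(Check: 0.221+0.093+0.212+0.474 = 1.000.)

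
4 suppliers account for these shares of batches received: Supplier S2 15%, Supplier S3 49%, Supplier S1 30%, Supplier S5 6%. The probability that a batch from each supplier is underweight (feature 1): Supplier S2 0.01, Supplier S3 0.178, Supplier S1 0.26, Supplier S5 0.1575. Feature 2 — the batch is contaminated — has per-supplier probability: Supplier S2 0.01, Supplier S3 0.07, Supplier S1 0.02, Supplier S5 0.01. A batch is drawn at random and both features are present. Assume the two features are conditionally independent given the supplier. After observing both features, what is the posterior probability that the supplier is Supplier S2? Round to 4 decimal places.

0.0019

By Bayes' rule, posterior ∝ prior × likelihood:
  Supplier S2: 0.15 × 0.01 × 0.01 = 0.000015
  Supplier S3: 0.49 × 0.178 × 0.07 = 0.0061054
  Supplier S1: 0.3 × 0.26 × 0.02 = 0.00156
  Supplier S5: 0.06 × 0.1575 × 0.01 = 0.0000945
Sum = 0.0077749.
P(Supplier S2 | evidence) = 0.000015 / 0.0077749 ≈ 0.0019.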